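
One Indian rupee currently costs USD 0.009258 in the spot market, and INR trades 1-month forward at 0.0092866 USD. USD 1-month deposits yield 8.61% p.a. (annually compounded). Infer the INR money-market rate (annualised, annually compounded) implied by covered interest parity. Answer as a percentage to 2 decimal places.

4.66%

T = 1/12 years.
CIP gives F = S · g_USD/g_INR, so g_USD/g_INR = 0.0092866/0.009258 = 1.0030892.
USD growth factor: (1 + 0.0861)^(1/12) = 1.0069065.
Hence g_INR = 1.0038055.
r = 1.0038055^(12/1) − 1 = 0.046634 → 4.66%.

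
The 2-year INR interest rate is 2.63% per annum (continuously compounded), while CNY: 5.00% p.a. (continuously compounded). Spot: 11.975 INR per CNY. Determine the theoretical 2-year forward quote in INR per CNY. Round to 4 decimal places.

T = 2 years.
INR accumulates by e^(0.0263×2) = 1.05400796.
CNY accumulates by e^(0.0500×2) = 1.10517092.
Forward (INR per CNY) = 11.975 × 1.05400796 / 1.10517092 = 11.420627.

11.4206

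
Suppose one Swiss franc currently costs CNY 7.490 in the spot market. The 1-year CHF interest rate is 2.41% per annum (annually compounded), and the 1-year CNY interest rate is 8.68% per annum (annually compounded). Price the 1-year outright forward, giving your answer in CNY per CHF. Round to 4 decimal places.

7.9486

T = 1 year.
CNY accumulates by (1 + 0.0868)^1 = 1.086800.
CHF accumulates by (1 + 0.0241)^1 = 1.024100.
So F = 7.49 × 1.086800 / 1.024100 = 7.948571 (CNY/CHF).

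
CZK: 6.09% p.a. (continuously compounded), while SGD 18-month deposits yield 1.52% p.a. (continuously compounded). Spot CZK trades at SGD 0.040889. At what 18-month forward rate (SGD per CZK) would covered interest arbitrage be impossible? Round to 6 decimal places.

T = 18/12 years.
SGD accumulates by e^(0.0152×18/12) = 1.0230619.
CZK growth factor: e^(0.0609×18/12) = 1.0956524.
So F = 0.040889 × 1.0230619 / 1.0956524 = 0.03817997 (SGD/CZK).

0.038180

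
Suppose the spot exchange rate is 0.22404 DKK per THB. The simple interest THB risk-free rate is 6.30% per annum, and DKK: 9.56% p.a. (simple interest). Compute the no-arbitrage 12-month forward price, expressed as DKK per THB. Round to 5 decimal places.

T = 1 year.
DKK growth factor: 1 + 0.0956×1 = 1.095600.
THB growth factor: 1 + 0.0630×1 = 1.063000.
CIP: F = S · (grow DKK)/(grow THB) = 0.22404 × 1.095600/1.063000 = 0.2309108 DKK per THB.

0.23091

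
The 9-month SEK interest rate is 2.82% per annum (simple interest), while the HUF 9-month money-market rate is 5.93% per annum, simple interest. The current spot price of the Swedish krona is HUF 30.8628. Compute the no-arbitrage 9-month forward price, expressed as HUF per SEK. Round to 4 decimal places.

T = 9/12 years.
Growth of 1 HUF over T: 1 + 0.0593×9/12 = 1.044475.
Growth of 1 SEK over T: 1 + 0.0282×9/12 = 1.021150.
CIP: F = S · (grow HUF)/(grow SEK) = 30.8628 × 1.044475/1.021150 = 31.567765 HUF per SEK.

31.5678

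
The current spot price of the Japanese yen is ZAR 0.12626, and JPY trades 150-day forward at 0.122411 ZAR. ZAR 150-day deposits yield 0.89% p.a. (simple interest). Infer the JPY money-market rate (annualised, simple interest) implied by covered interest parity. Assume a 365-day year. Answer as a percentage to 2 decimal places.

8.57%

T = 150/365 years.
By CIP, F/S equals the ZAR-to-JPY growth ratio: 0.122411/0.12626 = 0.9695153.
ZAR growth factor: 1 + 0.0089×150/365 = 1.0036575.
So the JPY growth factor = 1.0352157.
(1.0352157 − 1)/T = 0.085692, i.e. 8.57%.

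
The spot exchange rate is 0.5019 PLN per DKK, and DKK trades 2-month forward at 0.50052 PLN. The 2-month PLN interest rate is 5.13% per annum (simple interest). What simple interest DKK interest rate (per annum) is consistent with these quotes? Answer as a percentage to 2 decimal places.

T = 2/12 years.
CIP gives F = S · g_PLN/g_DKK, so g_PLN/g_DKK = 0.50052/0.5019 = 0.9972504.
The PLN side grows by 1 + 0.0513×2/12 = 1.008550.
So the DKK growth factor = 1.0113308.
r = (1.0113308 − 1)/(2/12) = 0.067985 → 6.80%.

6.80%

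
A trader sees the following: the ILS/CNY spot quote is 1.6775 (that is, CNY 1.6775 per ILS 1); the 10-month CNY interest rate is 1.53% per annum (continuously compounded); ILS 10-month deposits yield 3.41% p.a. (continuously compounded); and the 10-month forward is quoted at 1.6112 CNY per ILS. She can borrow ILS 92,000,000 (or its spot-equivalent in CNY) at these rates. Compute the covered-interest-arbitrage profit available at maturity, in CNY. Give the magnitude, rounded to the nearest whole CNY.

CNY 3,807,272

T = 10/12 years.
Invest the ILS and cover forward: 92,000,000 × 1.02882427191 × 1.6112 = CNY 152,503,033.35.
Convert at spot and invest in CNY: 92,000,000 × 1.6775 × 1.0128316278 = CNY 156,310,305.12.
The quoted forward undervalues ILS, so borrow ILS, convert to CNY at spot, deposit the CNY at 1.53%, and buy ILS forward at 1.6112 to cover the loan.
Arbitrage profit = |152,503,033.35 − 156,310,305.12| = CNY 3,807,272.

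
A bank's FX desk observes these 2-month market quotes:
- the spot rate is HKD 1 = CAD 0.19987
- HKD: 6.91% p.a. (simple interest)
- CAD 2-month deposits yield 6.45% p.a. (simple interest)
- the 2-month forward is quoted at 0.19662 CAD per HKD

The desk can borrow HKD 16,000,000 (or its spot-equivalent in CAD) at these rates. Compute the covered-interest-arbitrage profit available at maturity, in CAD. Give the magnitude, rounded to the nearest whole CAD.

T = 2/12 years.
Route A — deposit HKD, sell forward: 16,000,000 × 1.011516667 × 0.19662 = CAD 3,182,150.51.
Route B — convert at spot, deposit CAD: 16,000,000 × 0.19987 × 1.010750 = CAD 3,232,297.64.
The quoted forward undervalues HKD, so borrow HKD, convert to CAD at spot, deposit the CAD at 6.45%, and buy HKD forward at 0.19662 to cover the loan.
Arbitrage profit = |3,182,150.51 − 3,232,297.64| = CAD 50,147.

CAD 50,147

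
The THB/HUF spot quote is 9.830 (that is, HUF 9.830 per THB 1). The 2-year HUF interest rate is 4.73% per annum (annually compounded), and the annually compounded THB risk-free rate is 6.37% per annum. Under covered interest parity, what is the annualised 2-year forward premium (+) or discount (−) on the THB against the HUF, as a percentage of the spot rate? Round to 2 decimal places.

-1.53%

T = 2 years.
No-arbitrage forward: 9.83 × 1.0968373 / 1.1314577 = 9.529221 HUF/THB.
(F − S)/S ÷ T = (9.529221 − 9.83)/9.83/2 = -0.015299 → -1.53%.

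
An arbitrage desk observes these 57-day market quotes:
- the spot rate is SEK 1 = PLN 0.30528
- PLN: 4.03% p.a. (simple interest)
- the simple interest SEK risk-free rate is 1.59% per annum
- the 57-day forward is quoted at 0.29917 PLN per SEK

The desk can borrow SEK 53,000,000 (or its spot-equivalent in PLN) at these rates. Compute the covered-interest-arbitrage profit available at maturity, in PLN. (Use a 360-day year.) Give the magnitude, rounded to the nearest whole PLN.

T = 57/360 years.
Keep in SEK, deliver into the forward: 53,000,000·1.0025175·0.29917 = PLN 15,895,927.51.
Swap to PLN now, deposit: 53,000,000·0.30528·1.0063808333 = PLN 16,283,080.86.
The quoted forward undervalues SEK, so borrow SEK, convert to PLN at spot, deposit the PLN at 4.03%, and buy SEK forward at 0.29917 to cover the loan.
The gap between the two covered legs is PLN 387,153.

PLN 387,153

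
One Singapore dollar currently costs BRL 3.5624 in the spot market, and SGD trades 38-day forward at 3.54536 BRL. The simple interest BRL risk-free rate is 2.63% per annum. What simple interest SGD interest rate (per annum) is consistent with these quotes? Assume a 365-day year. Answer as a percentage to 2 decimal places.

7.26%

T = 38/365 years.
CIP gives F = S · g_BRL/g_SGD, so g_BRL/g_SGD = 3.54536/3.5624 = 0.9952167.
BRL growth factor: 1 + 0.0263×38/365 = 1.0027381.
That pins the SGD growth at 1.0075576.
(1.0075576 − 1)/T = 0.072593, i.e. 7.26%.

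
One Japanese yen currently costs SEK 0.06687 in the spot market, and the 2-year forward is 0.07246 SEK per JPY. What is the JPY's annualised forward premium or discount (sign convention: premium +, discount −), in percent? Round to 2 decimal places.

+4.18%

T = 2 years.
(F − S)/S = (0.07246 − 0.06687)/0.06687 = 0.0835950.
Annualise by dividing by T: 0.0835950 / 2 = 0.041798 → 4.18%.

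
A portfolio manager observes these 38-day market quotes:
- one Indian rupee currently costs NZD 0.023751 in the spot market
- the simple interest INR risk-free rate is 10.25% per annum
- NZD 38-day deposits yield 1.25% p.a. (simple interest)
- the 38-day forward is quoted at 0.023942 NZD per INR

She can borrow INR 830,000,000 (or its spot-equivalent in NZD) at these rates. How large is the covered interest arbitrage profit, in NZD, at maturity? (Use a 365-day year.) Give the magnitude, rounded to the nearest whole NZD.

T = 38/365 years.
Invest the INR and cover forward: 830,000,000 × 1.0106712329 × 0.023942 = NZD 20,083,917.25.
Convert at spot and invest in NZD: 830,000,000 × 0.023751 × 1.0013013699 = NZD 19,738,984.33.
The quoted forward overvalues INR, so borrow NZD, buy INR at spot, deposit the INR at 10.25%, and sell the proceeds forward at 0.023942.
Profit = 20,083,917.25 − 19,738,984.33 = NZD 344,933.

NZD 344,933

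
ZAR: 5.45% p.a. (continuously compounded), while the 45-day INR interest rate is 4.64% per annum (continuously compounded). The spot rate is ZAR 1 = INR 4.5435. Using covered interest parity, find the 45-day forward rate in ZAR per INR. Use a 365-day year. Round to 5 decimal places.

0.22031

T = 45/365 years.
INR growth factor: e^(0.0464×45/365) = 1.0057369.
Growth of 1 ZAR over T: e^(0.0545×45/365) = 1.0067418.
Forward (INR per ZAR) = 4.5435 × 1.0057369 / 1.0067418 = 4.538965.
Invert for ZAR per INR: 1 / 4.538965 = 0.22031.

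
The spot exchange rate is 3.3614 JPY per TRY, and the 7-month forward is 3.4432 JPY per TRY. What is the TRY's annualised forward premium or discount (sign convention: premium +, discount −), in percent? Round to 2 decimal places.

+4.17%

T = 7/12 years.
(F − S)/S = (3.4432 − 3.3614)/3.3614 = 0.0243351.
Annualise by dividing by T: 0.0243351 / (7/12) = 0.041717 → 4.17%.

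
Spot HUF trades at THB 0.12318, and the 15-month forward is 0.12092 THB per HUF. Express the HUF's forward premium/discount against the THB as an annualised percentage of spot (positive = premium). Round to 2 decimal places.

-1.47%

T = 15/12 years.
HUF trades forward at -1.83471% vs spot over the period.
Per annum: -0.0183471 / (15/12) = -0.014678 = -1.47%.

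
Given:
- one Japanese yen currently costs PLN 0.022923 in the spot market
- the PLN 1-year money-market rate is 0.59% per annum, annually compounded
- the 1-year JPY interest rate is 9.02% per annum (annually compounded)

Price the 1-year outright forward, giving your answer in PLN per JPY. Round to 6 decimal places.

T = 1 year.
PLN growth factor: (1 + 0.0059)^1 = 1.005900.
Growth of 1 JPY over T: (1 + 0.0902)^1 = 1.090200.
So F = 0.022923 × 1.005900 / 1.090200 = 0.02115047 (PLN/JPY).

0.021150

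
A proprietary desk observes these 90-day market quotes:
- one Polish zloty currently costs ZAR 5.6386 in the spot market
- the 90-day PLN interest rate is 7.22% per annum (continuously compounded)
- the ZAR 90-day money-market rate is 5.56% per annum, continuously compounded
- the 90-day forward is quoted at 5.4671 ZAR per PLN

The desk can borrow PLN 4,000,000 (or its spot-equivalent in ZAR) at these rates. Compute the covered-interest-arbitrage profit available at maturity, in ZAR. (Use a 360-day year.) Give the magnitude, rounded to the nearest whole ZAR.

T = 90/360 years.
Invest the PLN and cover forward: 4,000,000 × 1.0182138858 × 5.4671 = ZAR 22,266,708.54.
Convert at spot and invest in ZAR: 4,000,000 × 5.6386 × 1.0139970542 = ZAR 22,870,095.16.
The quoted forward undervalues PLN, so borrow PLN, convert to ZAR at spot, deposit the ZAR at 5.56%, and buy PLN forward at 5.4671 to cover the loan.
Arbitrage profit = |22,266,708.54 − 22,870,095.16| = ZAR 603,387.

ZAR 603,387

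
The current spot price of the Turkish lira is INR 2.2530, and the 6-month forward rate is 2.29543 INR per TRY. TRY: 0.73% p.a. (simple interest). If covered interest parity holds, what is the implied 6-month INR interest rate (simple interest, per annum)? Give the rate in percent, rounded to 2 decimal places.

4.51%

T = 6/12 years.
CIP gives F = S · g_INR/g_TRY, so g_INR/g_TRY = 2.29543/2.253 = 1.0188327.
TRY growth factor: 1 + 0.0073×6/12 = 1.003650.
That pins the INR growth at 1.0225514.
(1.0225514 − 1)/T = 0.045103, i.e. 4.51%.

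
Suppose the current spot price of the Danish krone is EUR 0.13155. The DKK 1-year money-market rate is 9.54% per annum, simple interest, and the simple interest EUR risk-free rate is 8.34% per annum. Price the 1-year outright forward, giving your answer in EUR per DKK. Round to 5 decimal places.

0.13011

T = 1 year.
Growth of 1 EUR over T: 1 + 0.0834×1 = 1.083400.
Growth of 1 DKK over T: 1 + 0.0954×1 = 1.095400.
CIP: F = S · (grow EUR)/(grow DKK) = 0.13155 × 1.083400/1.095400 = 0.1301089 EUR per DKK.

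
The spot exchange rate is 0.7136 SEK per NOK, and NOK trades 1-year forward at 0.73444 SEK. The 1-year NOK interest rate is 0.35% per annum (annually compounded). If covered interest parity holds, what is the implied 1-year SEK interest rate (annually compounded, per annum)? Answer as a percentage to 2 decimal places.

3.28%

T = 1 year.
F/S = 0.73444/0.7136 = 1.0292040 = (growth of SEK) / (growth of NOK).
The NOK side grows by (1 + 0.0035)^1 = 1.003500.
Hence g_SEK = 1.0328062.
Annualise: 1.0328062^(1/1) − 1 = 0.032806 = 3.28%.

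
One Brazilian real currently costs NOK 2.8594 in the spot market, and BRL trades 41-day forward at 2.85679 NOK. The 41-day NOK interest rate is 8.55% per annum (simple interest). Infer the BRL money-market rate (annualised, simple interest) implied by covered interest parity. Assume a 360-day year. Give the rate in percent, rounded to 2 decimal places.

T = 41/360 years.
CIP gives F = S · g_NOK/g_BRL, so g_NOK/g_BRL = 2.85679/2.8594 = 0.9990872.
NOK growth factor: 1 + 0.0855×41/360 = 1.0097375.
That pins the BRL growth at 1.010660.
(1.010660 − 1)/T = 0.093600, i.e. 9.36%.

9.36%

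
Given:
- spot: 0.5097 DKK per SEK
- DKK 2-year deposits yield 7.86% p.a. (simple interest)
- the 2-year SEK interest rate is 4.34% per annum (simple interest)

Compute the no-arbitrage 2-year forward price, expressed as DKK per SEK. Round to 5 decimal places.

T = 2 years.
Growth of 1 DKK over T: 1 + 0.0786×2 = 1.157200.
SEK growth factor: 1 + 0.0434×2 = 1.086800.
Forward (DKK per SEK) = 0.5097 × 1.157200 / 1.086800 = 0.5427170.

0.54272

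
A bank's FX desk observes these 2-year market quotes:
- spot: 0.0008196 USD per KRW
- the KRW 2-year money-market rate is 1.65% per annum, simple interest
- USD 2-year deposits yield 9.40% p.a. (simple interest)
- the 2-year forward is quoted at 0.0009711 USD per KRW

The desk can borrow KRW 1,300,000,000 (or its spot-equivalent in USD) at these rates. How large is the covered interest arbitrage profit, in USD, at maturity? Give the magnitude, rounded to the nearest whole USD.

T = 2 years.
Invest the KRW and cover forward: 1,300,000,000 × 1.033000 × 0.0009711 = USD 1,304,090.19.
Convert at spot and invest in USD: 1,300,000,000 × 0.0008196 × 1.188000 = USD 1,265,790.24.
The quoted forward overvalues KRW, so borrow USD, buy KRW at spot, deposit the KRW at 1.65%, and sell the proceeds forward at 0.0009711.
Arbitrage profit = |1,304,090.19 − 1,265,790.24| = USD 38,300.

USD 38,300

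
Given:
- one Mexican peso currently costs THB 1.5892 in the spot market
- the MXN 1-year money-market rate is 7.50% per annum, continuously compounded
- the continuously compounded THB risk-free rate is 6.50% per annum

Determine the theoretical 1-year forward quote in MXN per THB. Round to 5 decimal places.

T = 1 year.
Growth of 1 THB over T: e^(0.0650×1) = 1.067159.
Growth of 1 MXN over T: e^(0.0750×1) = 1.0778842.
Forward (THB per MXN) = 1.5892 × 1.067159 / 1.0778842 = 1.573387.
Invert for MXN per THB: 1 / 1.573387 = 0.63557.

0.63557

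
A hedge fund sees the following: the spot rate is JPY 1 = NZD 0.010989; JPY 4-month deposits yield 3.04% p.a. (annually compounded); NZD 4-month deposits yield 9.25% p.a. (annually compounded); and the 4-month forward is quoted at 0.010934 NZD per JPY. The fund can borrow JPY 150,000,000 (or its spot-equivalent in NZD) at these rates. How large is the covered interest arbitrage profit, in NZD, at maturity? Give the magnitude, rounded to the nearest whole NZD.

NZD 41,129

T = 4/12 years.
Invest the JPY and cover forward: 150,000,000 × 1.010032349 × 0.010934 = NZD 1,656,554.06.
Convert at spot and invest in NZD: 150,000,000 × 0.010989 × 1.029928672 = NZD 1,697,682.93.
The quoted forward undervalues JPY, so borrow JPY, convert to NZD at spot, deposit the NZD at 9.25%, and buy JPY forward at 0.010934 to cover the loan.
Arbitrage profit = |1,656,554.06 − 1,697,682.93| = NZD 41,129.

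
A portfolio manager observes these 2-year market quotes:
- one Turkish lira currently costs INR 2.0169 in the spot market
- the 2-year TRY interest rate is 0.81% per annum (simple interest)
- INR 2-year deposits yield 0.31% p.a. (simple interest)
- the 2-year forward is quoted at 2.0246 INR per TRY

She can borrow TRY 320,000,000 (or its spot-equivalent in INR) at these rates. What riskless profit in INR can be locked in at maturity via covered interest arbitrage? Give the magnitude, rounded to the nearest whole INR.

INR 8,957,997

T = 2 years.
Keep in TRY, deliver into the forward: 320,000,000·1.016200·2.0246 = INR 658,367,526.40.
Swap to INR now, deposit: 320,000,000·2.0169·1.006200 = INR 649,409,529.60.
The quoted forward overvalues TRY, so borrow INR, buy TRY at spot, deposit the TRY at 0.81%, and sell the proceeds forward at 2.0246.
The gap between the two covered legs is INR 8,957,997.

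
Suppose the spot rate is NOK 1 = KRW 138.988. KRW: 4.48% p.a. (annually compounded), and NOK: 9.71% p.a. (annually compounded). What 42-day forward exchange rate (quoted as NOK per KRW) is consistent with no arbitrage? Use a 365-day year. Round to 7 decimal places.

0.0072354

T = 42/365 years.
KRW accumulates by (1 + 0.0448)^(42/365) = 1.0050557.
NOK growth factor: (1 + 0.0971)^(42/365) = 1.0107205.
Forward (KRW per NOK) = 138.988 × 1.0050557 / 1.0107205 = 138.2090.
Invert for NOK per KRW: 1 / 138.2090 = 0.0072354.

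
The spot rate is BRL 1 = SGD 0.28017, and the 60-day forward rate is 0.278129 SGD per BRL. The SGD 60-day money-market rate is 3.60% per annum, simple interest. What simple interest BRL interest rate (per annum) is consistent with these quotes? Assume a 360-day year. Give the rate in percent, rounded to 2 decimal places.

8.03%

T = 60/360 years.
By CIP, F/S equals the SGD-to-BRL growth ratio: 0.278129/0.28017 = 0.9927151.
SGD growth factor: 1 + 0.0360×60/360 = 1.006000.
Hence g_BRL = 1.0133824.
(1.0133824 − 1)/T = 0.080294, i.e. 8.03%.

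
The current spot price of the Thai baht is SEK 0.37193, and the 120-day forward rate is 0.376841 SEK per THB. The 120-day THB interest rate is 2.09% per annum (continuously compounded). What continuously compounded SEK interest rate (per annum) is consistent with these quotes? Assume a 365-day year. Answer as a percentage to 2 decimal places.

T = 120/365 years.
By CIP, F/S equals the SEK-to-THB growth ratio: 0.376841/0.37193 = 1.0132041.
THB growth factor: e^(0.0209×120/365) = 1.0068949.
Hence g_SEK = 1.020190.
r = ln(1.020190)/(120/365) = 0.060800 → 6.08%.

6.08%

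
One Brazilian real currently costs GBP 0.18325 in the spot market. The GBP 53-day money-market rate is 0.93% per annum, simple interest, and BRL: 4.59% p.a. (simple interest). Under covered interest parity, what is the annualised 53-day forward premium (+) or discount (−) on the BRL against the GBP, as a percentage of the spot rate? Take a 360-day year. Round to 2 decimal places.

-3.64%

T = 53/360 years.
No-arbitrage forward: 0.18325 × 1.0013692 / 1.0067575 = 0.18226922 GBP/BRL.
(F − S)/S ÷ T = (0.18226922 − 0.18325)/0.18325/(53/360) = -0.036354 → -3.64%.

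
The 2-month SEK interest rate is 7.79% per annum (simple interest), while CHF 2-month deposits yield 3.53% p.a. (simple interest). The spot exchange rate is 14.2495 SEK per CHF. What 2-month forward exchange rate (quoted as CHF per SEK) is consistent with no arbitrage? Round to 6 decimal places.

0.069686

T = 2/12 years.
SEK growth factor: 1 + 0.0779×2/12 = 1.0129833.
Growth of 1 CHF over T: 1 + 0.0353×2/12 = 1.0058833.
So F = 14.2495 × 1.0129833 / 1.0058833 = 14.35008 (SEK/CHF).
Quoted the other way: 1/14.35008 = 0.069686 CHF per SEK.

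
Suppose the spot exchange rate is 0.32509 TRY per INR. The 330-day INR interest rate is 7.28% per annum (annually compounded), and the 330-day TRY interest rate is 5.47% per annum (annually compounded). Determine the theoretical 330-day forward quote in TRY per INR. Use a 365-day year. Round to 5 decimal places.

T = 330/365 years.
Growth of 1 TRY over T: (1 + 0.0547)^(330/365) = 1.0493276.
Growth of 1 INR over T: (1 + 0.0728)^(330/365) = 1.0655953.
So F = 0.32509 × 1.0493276 / 1.0655953 = 0.3201271 (TRY/INR).

0.32013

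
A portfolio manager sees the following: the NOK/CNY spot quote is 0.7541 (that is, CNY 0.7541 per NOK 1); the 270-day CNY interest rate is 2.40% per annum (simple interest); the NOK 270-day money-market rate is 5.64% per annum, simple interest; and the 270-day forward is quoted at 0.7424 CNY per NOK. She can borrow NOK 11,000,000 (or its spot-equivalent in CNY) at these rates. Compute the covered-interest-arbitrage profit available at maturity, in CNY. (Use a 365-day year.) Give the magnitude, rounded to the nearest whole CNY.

CNY 64,740

T = 270/365 years.
Invest the NOK and cover forward: 11,000,000 × 1.041720548 × 0.7424 = CNY 8,507,106.68.
Convert at spot and invest in CNY: 11,000,000 × 0.7541 × 1.017753425 = CNY 8,442,366.44.
The quoted forward overvalues NOK, so borrow CNY, buy NOK at spot, deposit the NOK at 5.64%, and sell the proceeds forward at 0.7424.
Arbitrage profit = |8,507,106.68 − 8,442,366.44| = CNY 64,740.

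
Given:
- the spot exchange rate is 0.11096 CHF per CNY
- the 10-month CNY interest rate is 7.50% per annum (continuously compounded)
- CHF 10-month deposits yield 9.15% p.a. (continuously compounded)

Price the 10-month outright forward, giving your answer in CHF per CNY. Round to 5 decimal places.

0.11250

T = 10/12 years.
CHF accumulates by e^(0.0915×10/12) = 1.0792323.
Growth of 1 CNY over T: e^(0.0750×10/12) = 1.0644945.
Forward (CHF per CNY) = 0.11096 × 1.0792323 / 1.0644945 = 0.1124962.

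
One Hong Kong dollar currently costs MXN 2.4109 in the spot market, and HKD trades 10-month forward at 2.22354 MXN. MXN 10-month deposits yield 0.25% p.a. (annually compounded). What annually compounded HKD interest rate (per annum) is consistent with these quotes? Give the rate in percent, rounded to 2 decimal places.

10.47%

T = 10/12 years.
F/S = 2.22354/2.4109 = 0.9222863 = (growth of MXN) / (growth of HKD).
The MXN side grows by (1 + 0.0025)^(10/12) = 1.0020829.
So the HKD growth factor = 1.0865204.
r = 1.0865204^(12/10) − 1 = 0.104703 → 10.47%.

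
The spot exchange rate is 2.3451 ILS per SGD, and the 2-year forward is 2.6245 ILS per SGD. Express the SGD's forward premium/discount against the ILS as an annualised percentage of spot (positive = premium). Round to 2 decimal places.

+5.96%

T = 2 years.
(F − S)/S = (2.6245 − 2.3451)/2.3451 = 0.1191420.
×(1/T) gives 5.96% p.a.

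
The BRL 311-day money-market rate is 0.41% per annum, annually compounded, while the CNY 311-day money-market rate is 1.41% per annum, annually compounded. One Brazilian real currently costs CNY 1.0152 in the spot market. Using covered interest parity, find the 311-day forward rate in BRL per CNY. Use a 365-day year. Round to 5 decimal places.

T = 311/365 years.
Growth of 1 CNY over T: (1 + 0.0141)^(311/365) = 1.0120015.
BRL growth factor: (1 + 0.0041)^(311/365) = 1.0034924.
Forward (CNY per BRL) = 1.0152 × 1.0120015 / 1.0034924 = 1.023808.
Quoted the other way: 1/1.023808 = 0.97675 BRL per CNY.

0.97675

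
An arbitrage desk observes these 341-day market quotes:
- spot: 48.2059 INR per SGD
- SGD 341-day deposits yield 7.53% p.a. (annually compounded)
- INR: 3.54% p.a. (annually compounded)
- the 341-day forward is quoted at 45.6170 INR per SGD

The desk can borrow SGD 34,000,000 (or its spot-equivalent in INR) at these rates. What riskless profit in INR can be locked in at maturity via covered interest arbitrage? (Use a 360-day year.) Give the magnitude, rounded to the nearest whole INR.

INR 32,519,736

T = 341/360 years.
Keep in SGD, deliver into the forward: 34,000,000·1.07118770975·45.6170 = INR 1,661,388,571.69.
Swap to INR now, deposit: 34,000,000·48.2059·1.033500724714 = INR 1,693,908,307.91.
The quoted forward undervalues SGD, so borrow SGD, convert to INR at spot, deposit the INR at 3.54%, and buy SGD forward at 45.6170 to cover the loan.
Arbitrage profit = |1,661,388,571.69 − 1,693,908,307.91| = INR 32,519,736.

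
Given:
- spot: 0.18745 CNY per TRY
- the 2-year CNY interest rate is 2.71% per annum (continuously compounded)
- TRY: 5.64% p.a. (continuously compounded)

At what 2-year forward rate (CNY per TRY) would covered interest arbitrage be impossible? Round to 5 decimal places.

T = 2 years.
CNY growth factor: e^(0.0271×2) = 1.0556957.
TRY accumulates by e^(0.0564×2) = 1.119408.
CIP: F = S · (grow CNY)/(grow TRY) = 0.18745 × 1.0556957/1.119408 = 0.1767811 CNY per TRY.

0.17678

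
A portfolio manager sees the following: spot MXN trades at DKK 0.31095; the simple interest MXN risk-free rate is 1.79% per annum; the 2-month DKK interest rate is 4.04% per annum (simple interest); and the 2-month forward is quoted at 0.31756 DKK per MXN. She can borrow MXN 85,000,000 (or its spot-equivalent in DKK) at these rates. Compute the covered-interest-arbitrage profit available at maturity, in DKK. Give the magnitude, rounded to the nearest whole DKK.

DKK 464,411

T = 2/12 years.
Keep in MXN, deliver into the forward: 85,000,000·1.0029833333·0.31756 = DKK 27,073,127.92.
Swap to DKK now, deposit: 85,000,000·0.31095·1.0067333333 = DKK 26,608,717.05.
The quoted forward overvalues MXN, so borrow DKK, buy MXN at spot, deposit the MXN at 1.79%, and sell the proceeds forward at 0.31756.
Profit = 27,073,127.92 − 26,608,717.05 = DKK 464,411.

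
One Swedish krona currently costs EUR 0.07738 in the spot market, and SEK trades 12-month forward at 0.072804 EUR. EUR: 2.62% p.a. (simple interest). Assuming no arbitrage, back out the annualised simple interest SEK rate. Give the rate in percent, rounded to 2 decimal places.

T = 1 year.
CIP gives F = S · g_EUR/g_SEK, so g_EUR/g_SEK = 0.072804/0.07738 = 0.9408633.
EUR growth factor: 1 + 0.0262×1 = 1.026200.
Hence g_SEK = 1.0907004.
(1.0907004 − 1)/T = 0.090700, i.e. 9.07%.

9.07%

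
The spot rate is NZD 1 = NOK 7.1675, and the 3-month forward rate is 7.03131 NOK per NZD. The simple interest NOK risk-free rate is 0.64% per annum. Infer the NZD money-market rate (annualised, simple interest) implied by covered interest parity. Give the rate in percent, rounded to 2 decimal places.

8.40%

T = 3/12 years.
F/S = 7.03131/7.1675 = 0.9809990 = (growth of NOK) / (growth of NZD).
NOK growth factor: 1 + 0.0064×3/12 = 1.001600.
So the NZD growth factor = 1.021000.
(1.021000 − 1)/T = 0.084000, i.e. 8.40%.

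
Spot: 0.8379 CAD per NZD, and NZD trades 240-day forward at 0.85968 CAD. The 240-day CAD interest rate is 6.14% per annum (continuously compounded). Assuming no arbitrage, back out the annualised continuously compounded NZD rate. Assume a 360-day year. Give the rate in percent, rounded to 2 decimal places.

2.29%

T = 240/360 years.
By CIP, F/S equals the CAD-to-NZD growth ratio: 0.85968/0.8379 = 1.0259936.
The CAD side grows by e^(0.0614×240/360) = 1.0417827.
Hence g_NZD = 1.0153891.
Take logs: ln 1.0153891 / (240/360) = 0.022908, so 2.29%.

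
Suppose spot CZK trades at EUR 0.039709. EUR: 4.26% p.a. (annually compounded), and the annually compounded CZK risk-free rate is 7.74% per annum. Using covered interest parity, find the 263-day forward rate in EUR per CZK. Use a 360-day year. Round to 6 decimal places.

0.038768

T = 263/360 years.
Growth of 1 EUR over T: (1 + 0.0426)^(263/360) = 1.0309462.
CZK growth factor: (1 + 0.0774)^(263/360) = 1.0559739.
Forward (EUR per CZK) = 0.039709 × 1.0309462 / 1.0559739 = 0.03876785.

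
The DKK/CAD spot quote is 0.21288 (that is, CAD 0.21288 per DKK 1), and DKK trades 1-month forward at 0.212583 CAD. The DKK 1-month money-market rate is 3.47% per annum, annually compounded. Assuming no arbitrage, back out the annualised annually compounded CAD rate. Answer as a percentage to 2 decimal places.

1.75%

T = 1/12 years.
CIP gives F = S · g_CAD/g_DKK, so g_CAD/g_DKK = 0.212583/0.21288 = 0.9986048.
DKK growth factor: (1 + 0.0347)^(1/12) = 1.0028467.
So the CAD growth factor = 1.0014475.
r = 1.0014475^(12/1) − 1 = 0.017509 → 1.75%.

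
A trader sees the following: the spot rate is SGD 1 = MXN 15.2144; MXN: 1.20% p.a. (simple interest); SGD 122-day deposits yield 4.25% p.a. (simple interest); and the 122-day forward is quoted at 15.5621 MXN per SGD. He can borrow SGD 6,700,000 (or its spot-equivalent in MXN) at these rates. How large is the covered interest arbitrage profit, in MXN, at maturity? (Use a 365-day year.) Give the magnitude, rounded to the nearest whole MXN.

MXN 3,401,876

T = 122/365 years.
Invest the SGD and cover forward: 6,700,000 × 1.01420547945 × 15.5621 = MXN 105,747,219.51.
Convert at spot and invest in MXN: 6,700,000 × 15.2144 × 1.0040109589 = MXN 102,345,343.03.
The quoted forward overvalues SGD, so borrow MXN, buy SGD at spot, deposit the SGD at 4.25%, and sell the proceeds forward at 15.5621.
Profit = 105,747,219.51 − 102,345,343.03 = MXN 3,401,876.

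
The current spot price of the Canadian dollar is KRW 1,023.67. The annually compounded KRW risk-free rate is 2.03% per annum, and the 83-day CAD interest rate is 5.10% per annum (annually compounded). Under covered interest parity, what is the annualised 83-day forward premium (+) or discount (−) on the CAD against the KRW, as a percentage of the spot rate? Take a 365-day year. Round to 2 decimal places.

T = 83/365 years.
No-arbitrage forward: 1023.67 × 1.0045804 / 1.0113754 = 1016.79240 KRW/CAD.
(F − S)/S ÷ T = (1016.79240 − 1023.67)/1023.67/(83/365) = -0.029546 → -2.95%.

-2.95%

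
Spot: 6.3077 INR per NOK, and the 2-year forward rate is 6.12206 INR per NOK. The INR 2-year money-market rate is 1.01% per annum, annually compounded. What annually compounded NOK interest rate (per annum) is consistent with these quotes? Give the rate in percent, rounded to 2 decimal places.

T = 2 years.
CIP gives F = S · g_INR/g_NOK, so g_INR/g_NOK = 6.12206/6.3077 = 0.9705693.
The INR side grows by (1 + 0.0101)^2 = 1.020302.
So the NOK growth factor = 1.0512408.
r = 1.0512408^(1/2) − 1 = 0.025300 → 2.53%.

2.53%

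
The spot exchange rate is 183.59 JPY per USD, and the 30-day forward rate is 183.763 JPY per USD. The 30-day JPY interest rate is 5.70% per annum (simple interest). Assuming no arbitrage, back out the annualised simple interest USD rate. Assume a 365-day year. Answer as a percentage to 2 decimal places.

T = 30/365 years.
CIP gives F = S · g_JPY/g_USD, so g_JPY/g_USD = 183.763/183.59 = 1.0009423.
The JPY side grows by 1 + 0.0570×30/365 = 1.0046849.
Hence g_USD = 1.0037391.
r = (1.0037391 − 1)/(30/365) = 0.045492 → 4.55%.

4.55%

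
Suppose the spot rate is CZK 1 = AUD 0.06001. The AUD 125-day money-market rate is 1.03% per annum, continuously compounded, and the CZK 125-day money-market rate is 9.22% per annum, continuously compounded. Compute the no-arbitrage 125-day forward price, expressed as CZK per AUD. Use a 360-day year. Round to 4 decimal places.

T = 125/360 years.
AUD growth factor: e^(0.0103×125/360) = 1.00358279.
CZK accumulates by e^(0.0922×125/360) = 1.03253185.
Forward (AUD per CZK) = 0.06001 × 1.00358279 / 1.03253185 = 0.058327502.
Invert for CZK per AUD: 1 / 0.058327502 = 17.1446.

17.1446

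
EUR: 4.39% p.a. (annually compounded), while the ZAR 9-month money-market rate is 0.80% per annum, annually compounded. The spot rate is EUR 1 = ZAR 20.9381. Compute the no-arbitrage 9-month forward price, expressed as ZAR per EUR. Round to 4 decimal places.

20.3957

T = 9/12 years.
Growth of 1 ZAR over T: (1 + 0.0080)^(9/12) = 1.00599402.
Growth of 1 EUR over T: (1 + 0.0439)^(9/12) = 1.03274755.
Forward (ZAR per EUR) = 20.9381 × 1.00599402 / 1.03274755 = 20.395694.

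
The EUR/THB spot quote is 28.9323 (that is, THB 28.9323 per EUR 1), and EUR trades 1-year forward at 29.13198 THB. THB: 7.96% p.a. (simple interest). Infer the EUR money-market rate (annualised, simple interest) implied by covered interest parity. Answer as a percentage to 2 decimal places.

T = 1 year.
F/S = 29.13198/28.9323 = 1.0069016 = (growth of THB) / (growth of EUR).
THB growth factor: 1 + 0.0796×1 = 1.079600.
Hence g_EUR = 1.0722001.
(1.0722001 − 1)/T = 0.072200, i.e. 7.22%.

7.22%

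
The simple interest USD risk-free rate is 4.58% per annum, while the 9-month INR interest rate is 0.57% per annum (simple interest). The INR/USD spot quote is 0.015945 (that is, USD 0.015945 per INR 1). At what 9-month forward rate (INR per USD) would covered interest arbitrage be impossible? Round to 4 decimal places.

T = 9/12 years.
Growth of 1 USD over T: 1 + 0.0458×9/12 = 1.034350.
INR growth factor: 1 + 0.0057×9/12 = 1.004275.
CIP: F = S · (grow USD)/(grow INR) = 0.015945 × 1.034350/1.004275 = 0.016422505 USD per INR.
Invert for INR per USD: 1 / 0.016422505 = 60.8921.

60.8921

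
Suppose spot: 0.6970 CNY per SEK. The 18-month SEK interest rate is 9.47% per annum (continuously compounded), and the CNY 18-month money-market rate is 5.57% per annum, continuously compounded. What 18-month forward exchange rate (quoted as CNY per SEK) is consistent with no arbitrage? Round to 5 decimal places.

T = 18/12 years.
CNY growth factor: e^(0.0557×18/12) = 1.0871396.
SEK growth factor: e^(0.0947×18/12) = 1.1526343.
Forward (CNY per SEK) = 0.697 × 1.0871396 / 1.1526343 = 0.6573952.

0.65740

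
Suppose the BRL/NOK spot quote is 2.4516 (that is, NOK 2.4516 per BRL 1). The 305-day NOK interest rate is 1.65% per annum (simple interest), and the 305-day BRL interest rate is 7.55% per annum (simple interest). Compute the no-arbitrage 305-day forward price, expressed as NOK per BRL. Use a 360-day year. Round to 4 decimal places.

2.3364

T = 305/360 years.
NOK growth factor: 1 + 0.0165×305/360 = 1.0139792.
BRL accumulates by 1 + 0.0755×305/360 = 1.0639653.
Forward (NOK per BRL) = 2.4516 × 1.0139792 / 1.0639653 = 2.336422.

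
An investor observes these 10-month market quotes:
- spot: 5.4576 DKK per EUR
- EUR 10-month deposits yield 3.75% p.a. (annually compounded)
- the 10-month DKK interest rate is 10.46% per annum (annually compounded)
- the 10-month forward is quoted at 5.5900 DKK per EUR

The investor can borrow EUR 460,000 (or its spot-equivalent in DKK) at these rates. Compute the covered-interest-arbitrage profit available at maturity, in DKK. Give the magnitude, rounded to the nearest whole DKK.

T = 10/12 years.
Invest the EUR and cover forward: 460,000 × 1.03115374 × 5.5900 = DKK 2,651,508.73.
Convert at spot and invest in DKK: 460,000 × 5.4576 × 1.086436128 = DKK 2,727,493.55.
The quoted forward undervalues EUR, so borrow EUR, convert to DKK at spot, deposit the DKK at 10.46%, and buy EUR forward at 5.5900 to cover the loan.
The gap between the two covered legs is DKK 75,985.

DKK 75,985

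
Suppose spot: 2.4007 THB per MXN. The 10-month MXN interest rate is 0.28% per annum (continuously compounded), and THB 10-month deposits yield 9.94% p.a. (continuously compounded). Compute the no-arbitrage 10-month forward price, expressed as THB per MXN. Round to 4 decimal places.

T = 10/12 years.
THB growth factor: e^(0.0994×10/12) = 1.0863607.
MXN accumulates by e^(0.0028×10/12) = 1.0023361.
CIP: F = S · (grow THB)/(grow MXN) = 2.4007 × 1.0863607/1.0023361 = 2.601948 THB per MXN.

2.6019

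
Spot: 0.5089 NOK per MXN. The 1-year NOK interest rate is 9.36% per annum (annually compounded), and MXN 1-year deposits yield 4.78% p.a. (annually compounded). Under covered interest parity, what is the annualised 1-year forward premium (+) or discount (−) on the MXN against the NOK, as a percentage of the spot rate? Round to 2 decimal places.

+4.37%

T = 1 year.
F = S · g_NOK/g_MXN = 0.5089 × 1.093600/1.047800 = 0.5311443.
Annualised premium = (F − S)/S × (1/T) = (0.5311443 − 0.5089)/0.5089 ÷ 1 = 4.37%.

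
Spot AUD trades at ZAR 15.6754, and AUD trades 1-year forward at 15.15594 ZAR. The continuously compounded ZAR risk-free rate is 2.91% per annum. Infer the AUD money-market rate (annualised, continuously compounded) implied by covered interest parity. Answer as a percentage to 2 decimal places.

T = 1 year.
F/S = 15.15594/15.6754 = 0.9668615 = (growth of ZAR) / (growth of AUD).
The ZAR side grows by e^(0.0291×1) = 1.0295275.
That pins the AUD growth at 1.0648138.
Take logs: ln 1.0648138 / 1 = 0.062800, so 6.28%.

6.28%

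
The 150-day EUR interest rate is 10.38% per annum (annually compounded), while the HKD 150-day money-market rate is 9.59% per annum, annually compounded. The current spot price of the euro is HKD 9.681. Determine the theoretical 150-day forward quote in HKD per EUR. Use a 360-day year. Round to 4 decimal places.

9.6521

T = 150/360 years.
HKD accumulates by (1 + 0.0959)^(150/360) = 1.038894.
EUR growth factor: (1 + 0.1038)^(150/360) = 1.0420079.
So F = 9.681 × 1.038894 / 1.0420079 = 9.652070 (HKD/EUR).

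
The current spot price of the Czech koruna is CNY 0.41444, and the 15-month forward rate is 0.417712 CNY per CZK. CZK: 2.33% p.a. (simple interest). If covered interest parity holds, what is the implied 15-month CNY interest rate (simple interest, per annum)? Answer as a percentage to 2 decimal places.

2.98%

T = 15/12 years.
F/S = 0.417712/0.41444 = 1.0078950 = (growth of CNY) / (growth of CZK).
CZK growth factor: 1 + 0.0233×15/12 = 1.029125.
That pins the CNY growth at 1.0372499.
(1.0372499 − 1)/T = 0.029800, i.e. 2.98%.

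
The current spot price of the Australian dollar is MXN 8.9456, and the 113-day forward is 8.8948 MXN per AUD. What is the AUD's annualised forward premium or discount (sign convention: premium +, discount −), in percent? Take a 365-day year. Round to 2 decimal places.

T = 113/365 years.
Period premium: (8.8948 − 8.9456)/8.9456 = -0.0056788.
Annualise by dividing by T: -0.0056788 / (113/365) = -0.018343 → -1.83%.

-1.83%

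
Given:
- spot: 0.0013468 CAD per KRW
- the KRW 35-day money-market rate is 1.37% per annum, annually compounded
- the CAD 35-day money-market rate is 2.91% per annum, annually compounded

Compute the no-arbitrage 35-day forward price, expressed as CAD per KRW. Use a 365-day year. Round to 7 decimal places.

T = 35/365 years.
Growth of 1 CAD over T: (1 + 0.0291)^(35/365) = 1.0027544.
KRW growth factor: (1 + 0.0137)^(35/365) = 1.0013056.
Forward (CAD per KRW) = 0.0013468 × 1.0027544 / 1.0013056 = 0.001348749.

0.0013487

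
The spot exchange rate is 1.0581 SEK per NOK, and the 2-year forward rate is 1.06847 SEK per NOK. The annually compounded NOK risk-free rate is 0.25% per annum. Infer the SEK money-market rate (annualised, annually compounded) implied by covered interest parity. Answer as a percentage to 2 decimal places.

T = 2 years.
F/S = 1.06847/1.0581 = 1.0098006 = (growth of SEK) / (growth of NOK).
NOK growth factor: (1 + 0.0025)^2 = 1.0050062.
Hence g_SEK = 1.0148559.
Annualise: 1.0148559^(1/2) − 1 = 0.007401 = 0.74%.

0.74%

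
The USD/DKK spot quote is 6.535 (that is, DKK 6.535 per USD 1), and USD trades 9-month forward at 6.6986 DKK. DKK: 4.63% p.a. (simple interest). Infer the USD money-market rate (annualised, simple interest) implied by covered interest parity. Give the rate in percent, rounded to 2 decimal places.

1.26%

T = 9/12 years.
F/S = 6.6986/6.535 = 1.0250344 = (growth of DKK) / (growth of USD).
DKK growth factor: 1 + 0.0463×9/12 = 1.034725.
That pins the USD growth at 1.0094539.
(1.0094539 − 1)/T = 0.012605, i.e. 1.26%.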